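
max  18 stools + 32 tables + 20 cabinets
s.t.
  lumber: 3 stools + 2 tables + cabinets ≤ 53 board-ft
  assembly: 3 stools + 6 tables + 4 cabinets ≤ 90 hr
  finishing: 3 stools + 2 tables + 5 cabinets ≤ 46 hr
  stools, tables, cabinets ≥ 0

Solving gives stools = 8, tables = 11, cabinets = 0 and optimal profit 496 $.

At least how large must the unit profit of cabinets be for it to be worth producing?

25

Binding: assembly and finishing. Non-binding: lumber (7 unused).
Since lumber is not tight, its dual is 0.
From A_Bᵀ y = c: 3·y_assembly + 3·y_finishing = 18; 6·y_assembly + 2·y_finishing = 32.
Solving: y_assembly = 5, y_finishing = 1.
cabinets enters the basis when its profit ≥ yᵀa₃ = 5·4 + 1·5 = 25.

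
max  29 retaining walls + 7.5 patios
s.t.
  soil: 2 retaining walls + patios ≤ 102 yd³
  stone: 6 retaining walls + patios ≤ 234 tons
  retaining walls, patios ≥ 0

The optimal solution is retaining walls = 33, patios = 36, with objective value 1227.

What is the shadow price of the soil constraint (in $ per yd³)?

4

At the optimum: soil uses 102 of 102 (binding); stone uses 234 of 234 (binding).
From A_Bᵀ y = c: 2·y_soil + 6·y_stone = 29; 1·y_soil + 1·y_stone = 7.5.
Solving: y_soil = 4, y_stone = 3.5.
Shadow price of soil = 4.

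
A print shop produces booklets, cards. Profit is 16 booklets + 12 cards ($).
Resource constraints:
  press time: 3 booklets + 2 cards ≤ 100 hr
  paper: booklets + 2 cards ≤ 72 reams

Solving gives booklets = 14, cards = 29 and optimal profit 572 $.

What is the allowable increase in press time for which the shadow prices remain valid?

Binding constraints: press time, paper. The basis is B = [[3,2],[1,2]] with det 4.
Per unit increase in press time, x* moves by d = (0.5, -0.25).
The basis stays optimal until cards reaches 0; allowable increase = 116 hr.

116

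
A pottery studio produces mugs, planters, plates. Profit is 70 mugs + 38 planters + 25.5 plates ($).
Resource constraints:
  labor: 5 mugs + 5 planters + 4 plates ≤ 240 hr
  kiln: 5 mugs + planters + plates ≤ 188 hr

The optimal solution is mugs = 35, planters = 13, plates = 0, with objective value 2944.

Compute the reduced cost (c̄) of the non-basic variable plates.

-6.5

Check each constraint at x*: labor 240/240 (tight); kiln 188/188 (tight).
Dual feasibility on the basic columns requires 5·y_labor + 5·y_kiln = 70, 5·y_labor + 1·y_kiln = 38.
→ y_labor = 6 and y_kiln = 8.
Reduced cost of plates: c₃ − yᵀa₃ = 25.5 − (6·4 + 8·1) = 25.5 − 32 = -6.5.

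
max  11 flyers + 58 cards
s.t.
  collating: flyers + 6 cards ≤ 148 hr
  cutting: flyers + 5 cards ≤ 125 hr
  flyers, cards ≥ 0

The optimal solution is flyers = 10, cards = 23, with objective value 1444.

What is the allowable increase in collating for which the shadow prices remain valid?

Binding constraints: collating, cutting. The basis is B = [[1,6],[1,5]] with det -1.
Per unit increase in collating, x* moves by d = (-5, 1).
The basis stays optimal until flyers reaches 0; allowable increase = 2 hr.

2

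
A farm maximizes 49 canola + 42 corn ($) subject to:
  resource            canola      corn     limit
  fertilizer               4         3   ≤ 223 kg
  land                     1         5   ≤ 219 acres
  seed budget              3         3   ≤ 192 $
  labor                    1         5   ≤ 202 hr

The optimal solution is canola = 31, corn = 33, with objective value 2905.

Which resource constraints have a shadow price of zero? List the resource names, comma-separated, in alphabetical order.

labor, land

fertilizer: 223/223 (binding)
land: 196/219 (slack 23)
seed budget: 192/192 (binding)
labor: 196/202 (slack 6)
By complementary slackness, a constraint with positive slack has shadow price 0 → labor, land.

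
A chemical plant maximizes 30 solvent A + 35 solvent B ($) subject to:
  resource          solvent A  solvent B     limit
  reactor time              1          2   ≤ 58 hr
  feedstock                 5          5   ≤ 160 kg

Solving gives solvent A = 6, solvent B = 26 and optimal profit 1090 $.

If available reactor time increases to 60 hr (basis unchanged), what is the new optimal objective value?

At the optimum: reactor time uses 58 of 58 (binding); feedstock uses 160 of 160 (binding).
From A_Bᵀ y = c: 1·y_reactor time + 5·y_feedstock = 30; 2·y_reactor time + 5·y_feedstock = 35.
→ y_reactor time = 5 and y_feedstock = 5.
Δz = y_reactor time·Δb = 5 × (2) = 10, so new z* = 1090 + 10 = 1100.

1100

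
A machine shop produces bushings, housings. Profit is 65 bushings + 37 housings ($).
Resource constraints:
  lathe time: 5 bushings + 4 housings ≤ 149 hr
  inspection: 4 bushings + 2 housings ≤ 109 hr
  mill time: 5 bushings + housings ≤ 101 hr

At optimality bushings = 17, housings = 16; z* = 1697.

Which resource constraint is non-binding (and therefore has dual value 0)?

inspection

lathe time: 149/149 (binding)
inspection: 100/109 (slack 9)
mill time: 101/101 (binding)
By complementary slackness, a constraint with positive slack has shadow price 0 → inspection.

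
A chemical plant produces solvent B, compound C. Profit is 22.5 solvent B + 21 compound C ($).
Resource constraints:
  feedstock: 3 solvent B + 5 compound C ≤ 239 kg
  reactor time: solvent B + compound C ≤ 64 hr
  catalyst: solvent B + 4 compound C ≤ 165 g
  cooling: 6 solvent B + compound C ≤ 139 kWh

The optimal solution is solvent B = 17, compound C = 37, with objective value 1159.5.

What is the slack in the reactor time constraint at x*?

reactor time used = 1·17 + 1·37 = 54; slack = 64 − 54 = 10.

10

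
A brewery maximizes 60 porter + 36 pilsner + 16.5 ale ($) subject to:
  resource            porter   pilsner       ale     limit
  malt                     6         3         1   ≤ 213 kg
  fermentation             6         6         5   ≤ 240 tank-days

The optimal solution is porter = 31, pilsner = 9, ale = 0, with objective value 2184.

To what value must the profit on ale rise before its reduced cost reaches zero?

At the optimum: malt uses 213 of 213 (binding); fermentation uses 240 of 240 (binding).
From A_Bᵀ y = c: 6·y_malt + 6·y_fermentation = 60; 3·y_malt + 6·y_fermentation = 36.
This yields shadow prices y_malt = 8, y_fermentation = 2.
ale enters the basis when its profit ≥ yᵀa₃ = 8·1 + 2·5 = 18.

18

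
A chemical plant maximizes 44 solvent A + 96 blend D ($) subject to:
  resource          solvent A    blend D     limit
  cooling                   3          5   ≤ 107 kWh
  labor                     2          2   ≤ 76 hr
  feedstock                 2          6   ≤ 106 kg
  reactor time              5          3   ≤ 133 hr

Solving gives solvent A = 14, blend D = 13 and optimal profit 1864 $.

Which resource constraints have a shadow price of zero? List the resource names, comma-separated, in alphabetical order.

cooling: 107/107 (binding)
labor: 54/76 (slack 22)
feedstock: 106/106 (binding)
reactor time: 109/133 (slack 24)
By complementary slackness, a constraint with positive slack has shadow price 0 → labor, reactor time.

labor, reactor time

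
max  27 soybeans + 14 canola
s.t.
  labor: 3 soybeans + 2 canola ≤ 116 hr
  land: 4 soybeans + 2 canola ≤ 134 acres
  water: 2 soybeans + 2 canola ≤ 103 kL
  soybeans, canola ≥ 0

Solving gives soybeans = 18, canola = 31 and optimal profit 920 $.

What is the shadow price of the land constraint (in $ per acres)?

At the optimum: labor uses 116 of 116 (binding); land uses 134 of 134 (binding); water uses 98 of 103 (slack = 5).
Since water is not tight, its dual is 0.
Dual feasibility on the basic columns requires 3·y_labor + 4·y_land = 27, 2·y_labor + 2·y_land = 14.
Solving: y_labor = 1, y_land = 6.
Shadow price of land = 6.

6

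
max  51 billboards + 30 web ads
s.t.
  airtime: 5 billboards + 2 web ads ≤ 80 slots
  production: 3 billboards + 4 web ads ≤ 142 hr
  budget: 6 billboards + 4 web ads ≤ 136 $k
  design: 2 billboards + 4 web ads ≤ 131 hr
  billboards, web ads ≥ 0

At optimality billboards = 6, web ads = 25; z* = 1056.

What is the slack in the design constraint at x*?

19

design used = 2·6 + 4·25 = 112; slack = 131 − 112 = 19.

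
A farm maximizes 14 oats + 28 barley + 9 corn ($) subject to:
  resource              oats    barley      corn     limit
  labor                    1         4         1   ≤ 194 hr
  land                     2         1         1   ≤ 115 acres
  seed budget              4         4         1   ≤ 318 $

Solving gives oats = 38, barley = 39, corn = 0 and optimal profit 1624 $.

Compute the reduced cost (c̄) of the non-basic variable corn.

Binding: labor and land. Non-binding: seed budget (10 unused).
By complementary slackness, y = 0 for the non-binding constraint.
Dual feasibility on the basic columns requires 1·y_labor + 2·y_land = 14, 4·y_labor + 1·y_land = 28.
This yields shadow prices y_labor = 6, y_land = 4.
Reduced cost of corn: c₃ − yᵀa₃ = 9 − (6·1 + 4·1) = 9 − 10 = -1.

-1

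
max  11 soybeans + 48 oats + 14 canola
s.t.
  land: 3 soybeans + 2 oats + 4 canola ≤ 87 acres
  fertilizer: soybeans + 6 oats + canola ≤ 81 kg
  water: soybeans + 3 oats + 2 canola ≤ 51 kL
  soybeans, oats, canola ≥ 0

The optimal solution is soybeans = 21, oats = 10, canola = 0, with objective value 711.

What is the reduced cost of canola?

-3

Binding: fertilizer and water. Non-binding: land (4 unused).
By complementary slackness, y = 0 for the non-binding constraint.
From A_Bᵀ y = c: 1·y_fertilizer + 1·y_water = 11; 6·y_fertilizer + 3·y_water = 48.
→ y_fertilizer = 5 and y_water = 6.
Reduced cost of canola: c₃ − yᵀa₃ = 14 − (5·1 + 6·2) = 14 − 17 = -3.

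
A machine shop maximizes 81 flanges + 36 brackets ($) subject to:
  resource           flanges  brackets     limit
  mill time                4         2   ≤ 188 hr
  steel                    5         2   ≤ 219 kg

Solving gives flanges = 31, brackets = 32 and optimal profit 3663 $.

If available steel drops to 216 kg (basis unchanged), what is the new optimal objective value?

Check each constraint at x*: mill time 188/188 (tight); steel 219/219 (tight).
Dual feasibility on the basic columns requires 4·y_mill time + 5·y_steel = 81, 2·y_mill time + 2·y_steel = 36.
→ y_mill time = 9 and y_steel = 9.
Δz = y_steel·Δb = 9 × (-3) = -27, so new z* = 3663 − 27 = 3636.

3636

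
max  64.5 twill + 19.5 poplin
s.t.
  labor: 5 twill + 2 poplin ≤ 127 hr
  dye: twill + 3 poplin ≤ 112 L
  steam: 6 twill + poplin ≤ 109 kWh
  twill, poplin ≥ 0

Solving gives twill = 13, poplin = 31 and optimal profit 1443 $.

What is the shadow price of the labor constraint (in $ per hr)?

Binding: labor and steam. Non-binding: dye (6 unused).
By complementary slackness, y = 0 for the non-binding constraint.
From A_Bᵀ y = c: 5·y_labor + 6·y_steam = 64.5; 2·y_labor + 1·y_steam = 19.5.
Solving: y_labor = 7.5, y_steam = 4.5.
Shadow price of labor = 7.5.

7.5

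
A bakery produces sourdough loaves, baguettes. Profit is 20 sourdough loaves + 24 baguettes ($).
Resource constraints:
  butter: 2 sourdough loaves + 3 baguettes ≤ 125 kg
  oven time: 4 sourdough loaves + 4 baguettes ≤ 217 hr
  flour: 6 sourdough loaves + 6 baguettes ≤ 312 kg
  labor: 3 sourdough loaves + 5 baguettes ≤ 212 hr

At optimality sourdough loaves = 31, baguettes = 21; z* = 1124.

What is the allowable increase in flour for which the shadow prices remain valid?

13.5

Binding constraints: butter, flour. The basis is B = [[2,3],[6,6]] with det -6.
Per unit increase in flour, x* moves by d = (0.5, -0.3333).
The basis stays optimal until oven time becomes binding; allowable increase = 13.5 kg.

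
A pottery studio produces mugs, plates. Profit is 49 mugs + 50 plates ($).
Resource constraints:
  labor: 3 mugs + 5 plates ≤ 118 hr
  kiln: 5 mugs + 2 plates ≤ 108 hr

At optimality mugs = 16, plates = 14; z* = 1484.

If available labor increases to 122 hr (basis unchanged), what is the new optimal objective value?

1516

Both labor and kiln are binding at x*.
The binding rows give the dual system: 3·y_labor + 5·y_kiln = 49 and 5·y_labor + 2·y_kiln = 50.
→ y_labor = 8 and y_kiln = 5.
Δz = y_labor·Δb = 8 × (4) = 32, so new z* = 1484 + 32 = 1516.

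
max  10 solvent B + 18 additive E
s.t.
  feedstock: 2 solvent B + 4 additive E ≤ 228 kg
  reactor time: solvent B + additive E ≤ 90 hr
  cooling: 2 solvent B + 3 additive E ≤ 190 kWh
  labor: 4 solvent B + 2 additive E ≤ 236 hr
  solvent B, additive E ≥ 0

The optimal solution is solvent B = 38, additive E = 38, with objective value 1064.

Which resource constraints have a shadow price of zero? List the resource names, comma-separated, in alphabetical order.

labor, reactor time

feedstock: 228/228 (binding)
reactor time: 76/90 (slack 14)
cooling: 190/190 (binding)
labor: 228/236 (slack 8)
By complementary slackness, a constraint with positive slack has shadow price 0 → labor, reactor time.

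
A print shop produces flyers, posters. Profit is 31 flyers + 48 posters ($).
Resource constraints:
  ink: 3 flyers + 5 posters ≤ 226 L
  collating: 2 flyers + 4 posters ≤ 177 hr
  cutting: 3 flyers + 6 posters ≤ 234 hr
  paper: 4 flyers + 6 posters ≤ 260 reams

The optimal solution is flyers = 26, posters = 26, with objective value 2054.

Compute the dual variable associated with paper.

At the optimum: ink uses 208 of 226 (slack = 18); collating uses 156 of 177 (slack = 21); cutting uses 234 of 234 (binding); paper uses 260 of 260 (binding).
Since ink, collating are not tight, their duals are 0.
From A_Bᵀ y = c: 3·y_cutting + 4·y_paper = 31; 6·y_cutting + 6·y_paper = 48.
This yields shadow prices y_cutting = 1, y_paper = 7.
Shadow price of paper = 7.

7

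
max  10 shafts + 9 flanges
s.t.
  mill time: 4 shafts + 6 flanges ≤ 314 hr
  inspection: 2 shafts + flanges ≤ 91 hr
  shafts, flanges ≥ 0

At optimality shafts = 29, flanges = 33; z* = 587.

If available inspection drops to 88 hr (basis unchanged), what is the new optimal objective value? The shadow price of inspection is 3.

578

Δb = -3, so new z* = 587 + (3)·(-3) = 587 − 9 = 578.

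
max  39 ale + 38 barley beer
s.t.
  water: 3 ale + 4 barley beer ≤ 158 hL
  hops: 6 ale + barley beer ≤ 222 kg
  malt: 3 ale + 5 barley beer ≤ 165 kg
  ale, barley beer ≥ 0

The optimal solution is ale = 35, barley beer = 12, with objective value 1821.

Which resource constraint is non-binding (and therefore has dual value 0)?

water: 153/158 (slack 5)
hops: 222/222 (binding)
malt: 165/165 (binding)
By complementary slackness, a constraint with positive slack has shadow price 0 → water.

water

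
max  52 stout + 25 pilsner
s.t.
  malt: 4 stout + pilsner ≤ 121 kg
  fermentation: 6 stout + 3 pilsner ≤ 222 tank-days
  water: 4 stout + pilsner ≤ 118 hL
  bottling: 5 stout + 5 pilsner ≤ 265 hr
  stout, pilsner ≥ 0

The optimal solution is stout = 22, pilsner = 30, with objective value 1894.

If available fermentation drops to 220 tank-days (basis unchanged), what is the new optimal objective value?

1878

At the optimum: malt uses 118 of 121 (slack = 3); fermentation uses 222 of 222 (binding); water uses 118 of 118 (binding); bottling uses 260 of 265 (slack = 5).
By complementary slackness, y = 0 for the non-binding constraints.
The binding rows give the dual system: 6·y_fermentation + 4·y_water = 52 and 3·y_fermentation + 1·y_water = 25.
This yields shadow prices y_fermentation = 8, y_water = 1.
Δz = y_fermentation·Δb = 8 × (-2) = -16, so new z* = 1894 − 16 = 1878.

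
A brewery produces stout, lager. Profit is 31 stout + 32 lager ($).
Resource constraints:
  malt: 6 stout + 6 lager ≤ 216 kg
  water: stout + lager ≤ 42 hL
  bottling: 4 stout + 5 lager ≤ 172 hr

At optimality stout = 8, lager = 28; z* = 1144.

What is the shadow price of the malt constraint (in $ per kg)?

4.5

At the optimum: malt uses 216 of 216 (binding); water uses 36 of 42 (slack = 6); bottling uses 172 of 172 (binding).
By complementary slackness, y = 0 for the non-binding constraint.
Dual feasibility on the basic columns requires 6·y_malt + 4·y_bottling = 31, 6·y_malt + 5·y_bottling = 32.
This yields shadow prices y_malt = 4.5, y_bottling = 1.
Shadow price of malt = 4.5.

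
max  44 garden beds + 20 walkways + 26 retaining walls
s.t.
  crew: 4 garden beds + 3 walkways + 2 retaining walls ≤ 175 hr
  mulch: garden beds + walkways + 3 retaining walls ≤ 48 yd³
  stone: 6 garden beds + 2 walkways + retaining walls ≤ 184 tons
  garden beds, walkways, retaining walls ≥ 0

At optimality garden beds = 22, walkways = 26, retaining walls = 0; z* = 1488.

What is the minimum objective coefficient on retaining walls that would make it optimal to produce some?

Check each constraint at x*: crew 166/175 (slack 9); mulch 48/48 (tight); stone 184/184 (tight).
Slack constraints have shadow price 0 (complementary slackness).
Dual feasibility on the basic columns requires 1·y_mulch + 6·y_stone = 44, 1·y_mulch + 2·y_stone = 20.
→ y_mulch = 8 and y_stone = 6.
retaining walls enters the basis when its profit ≥ yᵀa₃ = 8·3 + 6·1 = 30.

30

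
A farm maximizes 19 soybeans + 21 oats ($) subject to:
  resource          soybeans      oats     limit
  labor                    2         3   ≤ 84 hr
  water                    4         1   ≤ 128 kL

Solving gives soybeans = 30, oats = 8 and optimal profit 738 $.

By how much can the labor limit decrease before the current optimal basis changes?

Binding constraints: labor, water. The basis is B = [[2,3],[4,1]] with det -10.
Per unit decrease in labor, x* moves by d = (0.1, -0.4).
The basis stays optimal until oats reaches 0; allowable decrease = 20 hr.

20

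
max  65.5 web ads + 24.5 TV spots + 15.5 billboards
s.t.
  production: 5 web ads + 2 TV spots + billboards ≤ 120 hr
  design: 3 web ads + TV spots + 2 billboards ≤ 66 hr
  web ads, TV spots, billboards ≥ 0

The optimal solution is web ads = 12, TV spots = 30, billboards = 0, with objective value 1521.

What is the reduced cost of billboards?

At the optimum: production uses 120 of 120 (binding); design uses 66 of 66 (binding).
Dual feasibility on the basic columns requires 5·y_production + 3·y_design = 65.5, 2·y_production + 1·y_design = 24.5.
Solving: y_production = 8, y_design = 8.5.
Reduced cost of billboards: c₃ − yᵀa₃ = 15.5 − (8·1 + 8.5·2) = 15.5 − 25 = -9.5.

-9.5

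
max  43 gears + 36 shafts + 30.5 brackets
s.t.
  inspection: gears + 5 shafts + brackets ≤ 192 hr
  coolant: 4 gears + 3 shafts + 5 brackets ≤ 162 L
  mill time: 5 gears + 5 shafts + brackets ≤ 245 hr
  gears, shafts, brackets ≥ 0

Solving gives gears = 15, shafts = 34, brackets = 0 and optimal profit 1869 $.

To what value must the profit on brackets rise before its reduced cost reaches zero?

38

At the optimum: inspection uses 185 of 192 (slack = 7); coolant uses 162 of 162 (binding); mill time uses 245 of 245 (binding).
By complementary slackness, y = 0 for the non-binding constraint.
The binding rows give the dual system: 4·y_coolant + 5·y_mill time = 43 and 3·y_coolant + 5·y_mill time = 36.
This yields shadow prices y_coolant = 7, y_mill time = 3.
brackets enters the basis when its profit ≥ yᵀa₃ = 7·5 + 3·1 = 38.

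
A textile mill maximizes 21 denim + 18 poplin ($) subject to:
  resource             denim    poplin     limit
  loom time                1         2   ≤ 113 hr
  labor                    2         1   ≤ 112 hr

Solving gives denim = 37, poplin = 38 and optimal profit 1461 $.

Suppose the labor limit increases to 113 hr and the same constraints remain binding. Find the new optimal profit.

At the optimum: loom time uses 113 of 113 (binding); labor uses 112 of 112 (binding).
Dual feasibility on the basic columns requires 1·y_loom time + 2·y_labor = 21, 2·y_loom time + 1·y_labor = 18.
→ y_loom time = 5 and y_labor = 8.
Δz = y_labor·Δb = 8 × (1) = 8, so new z* = 1461 + 8 = 1469.

1469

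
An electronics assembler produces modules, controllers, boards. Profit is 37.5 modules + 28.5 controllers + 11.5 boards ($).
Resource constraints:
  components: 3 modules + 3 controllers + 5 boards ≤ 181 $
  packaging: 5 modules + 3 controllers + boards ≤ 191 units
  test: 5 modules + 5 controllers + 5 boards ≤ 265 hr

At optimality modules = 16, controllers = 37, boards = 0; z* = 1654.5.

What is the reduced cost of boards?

At the optimum: components uses 159 of 181 (slack = 22); packaging uses 191 of 191 (binding); test uses 265 of 265 (binding).
Since components is not tight, its dual is 0.
From A_Bᵀ y = c: 5·y_packaging + 5·y_test = 37.5; 3·y_packaging + 5·y_test = 28.5.
→ y_packaging = 4.5 and y_test = 3.
Reduced cost of boards: c₃ − yᵀa₃ = 11.5 − (4.5·1 + 3·5) = 11.5 − 19.5 = -8.

-8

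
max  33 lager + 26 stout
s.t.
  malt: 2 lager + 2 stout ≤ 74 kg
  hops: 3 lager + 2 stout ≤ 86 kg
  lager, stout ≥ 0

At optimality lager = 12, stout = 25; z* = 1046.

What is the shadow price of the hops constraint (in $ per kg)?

Both malt and hops are binding at x*.
The binding rows give the dual system: 2·y_malt + 3·y_hops = 33 and 2·y_malt + 2·y_hops = 26.
→ y_malt = 6 and y_hops = 7.
Shadow price of hops = 7.

7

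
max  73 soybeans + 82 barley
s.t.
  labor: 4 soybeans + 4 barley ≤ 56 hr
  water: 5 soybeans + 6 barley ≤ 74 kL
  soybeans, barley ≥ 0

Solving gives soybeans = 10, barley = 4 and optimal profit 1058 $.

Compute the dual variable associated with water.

Both labor and water are binding at x*.
From A_Bᵀ y = c: 4·y_labor + 5·y_water = 73; 4·y_labor + 6·y_water = 82.
Solving: y_labor = 7, y_water = 9.
Shadow price of water = 9.

9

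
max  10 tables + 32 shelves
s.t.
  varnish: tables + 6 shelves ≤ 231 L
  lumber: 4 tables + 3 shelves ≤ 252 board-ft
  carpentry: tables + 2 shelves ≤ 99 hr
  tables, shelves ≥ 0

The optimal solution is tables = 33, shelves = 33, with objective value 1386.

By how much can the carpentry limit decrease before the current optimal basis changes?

22

Binding constraints: varnish, carpentry. The basis is B = [[1,6],[1,2]] with det -4.
Per unit decrease in carpentry, x* moves by d = (-1.5, 0.25).
The basis stays optimal until tables reaches 0; allowable decrease = 22 hr.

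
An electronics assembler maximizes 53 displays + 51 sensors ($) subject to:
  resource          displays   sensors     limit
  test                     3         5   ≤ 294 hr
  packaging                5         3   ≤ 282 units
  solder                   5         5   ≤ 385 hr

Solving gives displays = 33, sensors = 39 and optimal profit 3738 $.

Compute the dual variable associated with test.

Binding: test and packaging. Non-binding: solder (25 unused).
Since solder is not tight, its dual is 0.
From A_Bᵀ y = c: 3·y_test + 5·y_packaging = 53; 5·y_test + 3·y_packaging = 51.
This yields shadow prices y_test = 6, y_packaging = 7.
Shadow price of test = 6.

6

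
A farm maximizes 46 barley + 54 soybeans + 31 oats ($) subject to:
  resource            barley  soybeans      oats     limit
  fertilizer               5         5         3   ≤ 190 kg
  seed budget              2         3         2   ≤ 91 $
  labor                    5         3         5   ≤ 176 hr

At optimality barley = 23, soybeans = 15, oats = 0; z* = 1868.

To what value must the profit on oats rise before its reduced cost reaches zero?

Check each constraint at x*: fertilizer 190/190 (tight); seed budget 91/91 (tight); labor 160/176 (slack 16).
Slack constraints have shadow price 0 (complementary slackness).
From A_Bᵀ y = c: 5·y_fertilizer + 2·y_seed budget = 46; 5·y_fertilizer + 3·y_seed budget = 54.
This yields shadow prices y_fertilizer = 6, y_seed budget = 8.
oats enters the basis when its profit ≥ yᵀa₃ = 6·3 + 8·2 = 34.

34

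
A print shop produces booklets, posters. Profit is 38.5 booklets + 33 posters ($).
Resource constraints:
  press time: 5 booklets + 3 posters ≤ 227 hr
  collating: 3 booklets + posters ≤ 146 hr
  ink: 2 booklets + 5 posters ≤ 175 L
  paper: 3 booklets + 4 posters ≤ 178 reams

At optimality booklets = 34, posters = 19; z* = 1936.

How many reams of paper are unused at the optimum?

paper used = 3·34 + 4·19 = 178; slack = 178 − 178 = 0.

0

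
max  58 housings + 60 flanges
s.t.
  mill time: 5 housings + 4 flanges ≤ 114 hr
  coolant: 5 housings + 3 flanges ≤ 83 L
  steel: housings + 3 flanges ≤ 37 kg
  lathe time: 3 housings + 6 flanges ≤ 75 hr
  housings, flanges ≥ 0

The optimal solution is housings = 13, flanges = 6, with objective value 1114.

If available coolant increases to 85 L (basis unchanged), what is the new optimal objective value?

1130

At the optimum: mill time uses 89 of 114 (slack = 25); coolant uses 83 of 83 (binding); steel uses 31 of 37 (slack = 6); lathe time uses 75 of 75 (binding).
Slack constraints have shadow price 0 (complementary slackness).
From A_Bᵀ y = c: 5·y_coolant + 3·y_lathe time = 58; 3·y_coolant + 6·y_lathe time = 60.
Solving: y_coolant = 8, y_lathe time = 6.
Δz = y_coolant·Δb = 8 × (2) = 16, so new z* = 1114 + 16 = 1130.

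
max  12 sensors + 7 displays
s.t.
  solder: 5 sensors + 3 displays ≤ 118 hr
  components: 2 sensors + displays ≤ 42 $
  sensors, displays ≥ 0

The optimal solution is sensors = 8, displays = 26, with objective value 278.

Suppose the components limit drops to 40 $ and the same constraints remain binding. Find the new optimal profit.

Both solder and components are binding at x*.
Dual feasibility on the basic columns requires 5·y_solder + 2·y_components = 12, 3·y_solder + 1·y_components = 7.
This yields shadow prices y_solder = 2, y_components = 1.
Δz = y_components·Δb = 1 × (-2) = -2, so new z* = 278 − 2 = 276.

276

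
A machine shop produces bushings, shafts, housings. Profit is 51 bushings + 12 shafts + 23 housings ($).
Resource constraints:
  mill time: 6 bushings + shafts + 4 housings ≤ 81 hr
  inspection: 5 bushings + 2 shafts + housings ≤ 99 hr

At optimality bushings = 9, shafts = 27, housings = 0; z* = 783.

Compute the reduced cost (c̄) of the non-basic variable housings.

-4

Check each constraint at x*: mill time 81/81 (tight); inspection 99/99 (tight).
Dual feasibility on the basic columns requires 6·y_mill time + 5·y_inspection = 51, 1·y_mill time + 2·y_inspection = 12.
→ y_mill time = 6 and y_inspection = 3.
Reduced cost of housings: c₃ − yᵀa₃ = 23 − (6·4 + 3·1) = 23 − 27 = -4.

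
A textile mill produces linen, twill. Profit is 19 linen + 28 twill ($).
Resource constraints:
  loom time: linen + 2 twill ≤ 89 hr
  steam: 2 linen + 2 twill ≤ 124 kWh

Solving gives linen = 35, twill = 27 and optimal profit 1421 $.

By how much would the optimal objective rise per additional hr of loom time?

9

At the optimum: loom time uses 89 of 89 (binding); steam uses 124 of 124 (binding).
The binding rows give the dual system: 1·y_loom time + 2·y_steam = 19 and 2·y_loom time + 2·y_steam = 28.
Solving: y_loom time = 9, y_steam = 5.
Shadow price of loom time = 9.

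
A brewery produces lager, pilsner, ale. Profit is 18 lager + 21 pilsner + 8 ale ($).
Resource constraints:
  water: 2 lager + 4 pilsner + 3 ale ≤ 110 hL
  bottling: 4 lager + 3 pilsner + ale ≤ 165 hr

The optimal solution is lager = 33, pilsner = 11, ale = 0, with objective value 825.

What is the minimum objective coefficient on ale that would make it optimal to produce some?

Both water and bottling are binding at x*.
The binding rows give the dual system: 2·y_water + 4·y_bottling = 18 and 4·y_water + 3·y_bottling = 21.
→ y_water = 3 and y_bottling = 3.
ale enters the basis when its profit ≥ yᵀa₃ = 3·3 + 3·1 = 12.

12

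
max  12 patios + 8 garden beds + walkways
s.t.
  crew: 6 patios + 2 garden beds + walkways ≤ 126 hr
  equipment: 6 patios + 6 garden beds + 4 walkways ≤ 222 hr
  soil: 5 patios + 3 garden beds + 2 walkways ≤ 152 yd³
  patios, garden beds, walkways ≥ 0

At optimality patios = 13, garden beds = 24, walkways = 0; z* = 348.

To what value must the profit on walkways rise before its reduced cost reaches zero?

At the optimum: crew uses 126 of 126 (binding); equipment uses 222 of 222 (binding); soil uses 137 of 152 (slack = 15).
Since soil is not tight, its dual is 0.
The binding rows give the dual system: 6·y_crew + 6·y_equipment = 12 and 2·y_crew + 6·y_equipment = 8.
→ y_crew = 1 and y_equipment = 1.
walkways enters the basis when its profit ≥ yᵀa₃ = 1·1 + 1·4 = 5.

5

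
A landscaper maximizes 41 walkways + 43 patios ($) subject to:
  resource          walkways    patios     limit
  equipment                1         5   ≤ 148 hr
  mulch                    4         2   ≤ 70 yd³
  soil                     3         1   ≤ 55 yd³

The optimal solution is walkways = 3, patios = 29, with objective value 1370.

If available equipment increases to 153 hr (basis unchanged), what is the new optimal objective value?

At the optimum: equipment uses 148 of 148 (binding); mulch uses 70 of 70 (binding); soil uses 38 of 55 (slack = 17).
Since soil is not tight, its dual is 0.
The binding rows give the dual system: 1·y_equipment + 4·y_mulch = 41 and 5·y_equipment + 2·y_mulch = 43.
→ y_equipment = 5 and y_mulch = 9.
Δz = y_equipment·Δb = 5 × (5) = 25, so new z* = 1370 + 25 = 1395.

1395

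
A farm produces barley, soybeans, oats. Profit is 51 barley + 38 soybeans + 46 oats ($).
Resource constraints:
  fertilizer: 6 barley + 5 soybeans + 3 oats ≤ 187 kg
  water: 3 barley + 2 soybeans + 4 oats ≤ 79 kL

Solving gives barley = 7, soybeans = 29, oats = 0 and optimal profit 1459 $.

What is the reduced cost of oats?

-2

At the optimum: fertilizer uses 187 of 187 (binding); water uses 79 of 79 (binding).
From A_Bᵀ y = c: 6·y_fertilizer + 3·y_water = 51; 5·y_fertilizer + 2·y_water = 38.
→ y_fertilizer = 4 and y_water = 9.
Reduced cost of oats: c₃ − yᵀa₃ = 46 − (4·3 + 9·4) = 46 − 48 = -2.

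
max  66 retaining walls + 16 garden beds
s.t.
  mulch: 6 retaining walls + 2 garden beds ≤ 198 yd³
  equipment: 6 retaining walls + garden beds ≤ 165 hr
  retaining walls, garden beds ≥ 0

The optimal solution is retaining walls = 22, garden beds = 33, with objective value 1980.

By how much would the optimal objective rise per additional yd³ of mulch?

Check each constraint at x*: mulch 198/198 (tight); equipment 165/165 (tight).
Dual feasibility on the basic columns requires 6·y_mulch + 6·y_equipment = 66, 2·y_mulch + 1·y_equipment = 16.
→ y_mulch = 5 and y_equipment = 6.
Shadow price of mulch = 5.

5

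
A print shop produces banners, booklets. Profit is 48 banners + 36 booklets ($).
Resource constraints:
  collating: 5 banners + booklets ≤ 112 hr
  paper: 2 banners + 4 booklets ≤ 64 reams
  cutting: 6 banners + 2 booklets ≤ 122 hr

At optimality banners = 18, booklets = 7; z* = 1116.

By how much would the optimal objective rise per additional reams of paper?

Check each constraint at x*: collating 97/112 (slack 15); paper 64/64 (tight); cutting 122/122 (tight).
Slack constraints have shadow price 0 (complementary slackness).
The binding rows give the dual system: 2·y_paper + 6·y_cutting = 48 and 4·y_paper + 2·y_cutting = 36.
Solving: y_paper = 6, y_cutting = 6.
Shadow price of paper = 6.

6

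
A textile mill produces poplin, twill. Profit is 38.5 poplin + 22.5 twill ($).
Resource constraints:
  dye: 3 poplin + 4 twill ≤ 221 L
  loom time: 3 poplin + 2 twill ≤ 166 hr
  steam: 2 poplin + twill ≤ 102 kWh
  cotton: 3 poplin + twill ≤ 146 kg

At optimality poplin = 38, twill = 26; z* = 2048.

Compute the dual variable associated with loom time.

6.5

Check each constraint at x*: dye 218/221 (slack 3); loom time 166/166 (tight); steam 102/102 (tight); cotton 140/146 (slack 6).
By complementary slackness, y = 0 for the non-binding constraints.
From A_Bᵀ y = c: 3·y_loom time + 2·y_steam = 38.5; 2·y_loom time + 1·y_steam = 22.5.
→ y_loom time = 6.5 and y_steam = 9.5.
Shadow price of loom time = 6.5.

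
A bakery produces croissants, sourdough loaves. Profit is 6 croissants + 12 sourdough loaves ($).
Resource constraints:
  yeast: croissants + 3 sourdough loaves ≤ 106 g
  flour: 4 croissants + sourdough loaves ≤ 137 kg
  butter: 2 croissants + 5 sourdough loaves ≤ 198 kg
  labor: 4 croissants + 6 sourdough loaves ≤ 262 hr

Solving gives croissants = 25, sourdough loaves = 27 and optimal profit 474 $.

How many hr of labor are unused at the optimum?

labor used = 4·25 + 6·27 = 262; slack = 262 − 262 = 0.

0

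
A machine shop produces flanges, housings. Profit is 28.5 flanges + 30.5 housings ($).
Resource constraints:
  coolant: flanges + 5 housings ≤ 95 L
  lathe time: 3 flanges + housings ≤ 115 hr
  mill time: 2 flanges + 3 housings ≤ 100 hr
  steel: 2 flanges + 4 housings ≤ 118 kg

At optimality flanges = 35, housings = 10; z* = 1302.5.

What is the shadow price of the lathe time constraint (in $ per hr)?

3.5

Check each constraint at x*: coolant 85/95 (slack 10); lathe time 115/115 (tight); mill time 100/100 (tight); steel 110/118 (slack 8).
Slack constraints have shadow price 0 (complementary slackness).
From A_Bᵀ y = c: 3·y_lathe time + 2·y_mill time = 28.5; 1·y_lathe time + 3·y_mill time = 30.5.
Solving: y_lathe time = 3.5, y_mill time = 9.
Shadow price of lathe time = 3.5.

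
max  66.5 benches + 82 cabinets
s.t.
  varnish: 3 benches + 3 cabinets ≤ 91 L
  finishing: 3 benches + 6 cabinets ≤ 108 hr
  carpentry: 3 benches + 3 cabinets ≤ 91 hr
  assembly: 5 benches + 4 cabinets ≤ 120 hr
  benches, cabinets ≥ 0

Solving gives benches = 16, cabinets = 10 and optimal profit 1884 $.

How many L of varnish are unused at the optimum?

13

varnish used = 3·16 + 3·10 = 78; slack = 91 − 78 = 13.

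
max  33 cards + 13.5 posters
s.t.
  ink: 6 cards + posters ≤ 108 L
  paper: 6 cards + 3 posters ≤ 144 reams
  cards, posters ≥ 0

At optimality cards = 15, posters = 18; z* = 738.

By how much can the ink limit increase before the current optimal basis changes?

Binding constraints: ink, paper. The basis is B = [[6,1],[6,3]] with det 12.
Per unit increase in ink, x* moves by d = (0.25, -0.5).
The basis stays optimal until posters reaches 0; allowable increase = 36 L.

36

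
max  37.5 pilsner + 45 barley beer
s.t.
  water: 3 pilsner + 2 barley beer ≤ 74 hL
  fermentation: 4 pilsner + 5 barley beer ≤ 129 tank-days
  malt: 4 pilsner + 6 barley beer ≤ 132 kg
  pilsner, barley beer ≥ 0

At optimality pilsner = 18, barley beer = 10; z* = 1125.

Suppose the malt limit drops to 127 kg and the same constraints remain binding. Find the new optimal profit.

Check each constraint at x*: water 74/74 (tight); fermentation 122/129 (slack 7); malt 132/132 (tight).
By complementary slackness, y = 0 for the non-binding constraint.
The binding rows give the dual system: 3·y_water + 4·y_malt = 37.5 and 2·y_water + 6·y_malt = 45.
This yields shadow prices y_water = 4.5, y_malt = 6.
Δz = y_malt·Δb = 6 × (-5) = -30, so new z* = 1125 − 30 = 1095.

1095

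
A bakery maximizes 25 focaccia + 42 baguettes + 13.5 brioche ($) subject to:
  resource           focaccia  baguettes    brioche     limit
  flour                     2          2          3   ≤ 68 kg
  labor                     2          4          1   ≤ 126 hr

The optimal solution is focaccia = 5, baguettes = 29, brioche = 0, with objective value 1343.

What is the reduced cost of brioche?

-7

At the optimum: flour uses 68 of 68 (binding); labor uses 126 of 126 (binding).
The binding rows give the dual system: 2·y_flour + 2·y_labor = 25 and 2·y_flour + 4·y_labor = 42.
→ y_flour = 4 and y_labor = 8.5.
Reduced cost of brioche: c₃ − yᵀa₃ = 13.5 − (4·3 + 8.5·1) = 13.5 − 20.5 = -7.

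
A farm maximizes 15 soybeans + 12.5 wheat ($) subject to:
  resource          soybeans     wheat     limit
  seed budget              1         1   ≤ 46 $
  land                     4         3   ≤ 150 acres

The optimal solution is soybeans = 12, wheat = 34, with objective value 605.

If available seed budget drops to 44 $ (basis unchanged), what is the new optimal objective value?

Check each constraint at x*: seed budget 46/46 (tight); land 150/150 (tight).
Dual feasibility on the basic columns requires 1·y_seed budget + 4·y_land = 15, 1·y_seed budget + 3·y_land = 12.5.
→ y_seed budget = 5 and y_land = 2.5.
Δz = y_seed budget·Δb = 5 × (-2) = -10, so new z* = 605 − 10 = 595.

595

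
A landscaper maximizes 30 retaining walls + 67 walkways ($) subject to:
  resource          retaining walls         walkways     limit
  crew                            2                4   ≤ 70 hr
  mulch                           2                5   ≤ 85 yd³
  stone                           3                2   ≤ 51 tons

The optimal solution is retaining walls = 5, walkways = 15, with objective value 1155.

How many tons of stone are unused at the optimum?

6

stone used = 3·5 + 2·15 = 45; slack = 51 − 45 = 6.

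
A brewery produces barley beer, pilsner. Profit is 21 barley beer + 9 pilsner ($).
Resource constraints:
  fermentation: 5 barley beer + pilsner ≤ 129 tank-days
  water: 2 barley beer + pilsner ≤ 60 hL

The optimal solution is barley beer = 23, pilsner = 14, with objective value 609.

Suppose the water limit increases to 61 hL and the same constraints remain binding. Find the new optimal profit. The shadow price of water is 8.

Δb = 1, so new z* = 609 + (8)·(1) = 609 + 8 = 617.

617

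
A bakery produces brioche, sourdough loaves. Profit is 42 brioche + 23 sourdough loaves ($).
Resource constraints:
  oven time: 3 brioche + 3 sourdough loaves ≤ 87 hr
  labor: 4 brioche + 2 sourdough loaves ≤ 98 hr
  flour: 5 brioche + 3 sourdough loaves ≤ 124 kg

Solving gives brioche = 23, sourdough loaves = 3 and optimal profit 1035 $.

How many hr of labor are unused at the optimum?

labor used = 4·23 + 2·3 = 98; slack = 98 − 98 = 0.

0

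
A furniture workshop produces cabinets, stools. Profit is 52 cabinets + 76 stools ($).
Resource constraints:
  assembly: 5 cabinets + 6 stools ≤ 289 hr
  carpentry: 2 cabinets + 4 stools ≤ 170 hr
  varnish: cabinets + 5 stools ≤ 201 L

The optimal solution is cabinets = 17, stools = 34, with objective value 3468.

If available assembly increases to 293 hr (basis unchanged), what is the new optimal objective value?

3496

Check each constraint at x*: assembly 289/289 (tight); carpentry 170/170 (tight); varnish 187/201 (slack 14).
Slack constraints have shadow price 0 (complementary slackness).
The binding rows give the dual system: 5·y_assembly + 2·y_carpentry = 52 and 6·y_assembly + 4·y_carpentry = 76.
This yields shadow prices y_assembly = 7, y_carpentry = 8.5.
Δz = y_assembly·Δb = 7 × (4) = 28, so new z* = 3468 + 28 = 3496.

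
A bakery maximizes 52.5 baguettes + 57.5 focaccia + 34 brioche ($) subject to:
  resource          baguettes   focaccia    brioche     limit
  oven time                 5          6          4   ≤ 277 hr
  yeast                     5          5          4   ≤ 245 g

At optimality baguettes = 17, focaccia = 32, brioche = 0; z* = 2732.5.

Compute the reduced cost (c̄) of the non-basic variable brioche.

-8

At the optimum: oven time uses 277 of 277 (binding); yeast uses 245 of 245 (binding).
Dual feasibility on the basic columns requires 5·y_oven time + 5·y_yeast = 52.5, 6·y_oven time + 5·y_yeast = 57.5.
→ y_oven time = 5 and y_yeast = 5.5.
Reduced cost of brioche: c₃ − yᵀa₃ = 34 − (5·4 + 5.5·4) = 34 − 42 = -8.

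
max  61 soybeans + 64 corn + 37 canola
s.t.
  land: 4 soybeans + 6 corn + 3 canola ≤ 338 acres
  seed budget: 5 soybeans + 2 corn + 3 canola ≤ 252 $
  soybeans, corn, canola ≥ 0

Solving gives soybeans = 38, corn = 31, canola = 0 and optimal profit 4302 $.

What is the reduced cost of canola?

-5

Both land and seed budget are binding at x*.
From A_Bᵀ y = c: 4·y_land + 5·y_seed budget = 61; 6·y_land + 2·y_seed budget = 64.
→ y_land = 9 and y_seed budget = 5.
Reduced cost of canola: c₃ − yᵀa₃ = 37 − (9·3 + 5·3) = 37 − 42 = -5.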